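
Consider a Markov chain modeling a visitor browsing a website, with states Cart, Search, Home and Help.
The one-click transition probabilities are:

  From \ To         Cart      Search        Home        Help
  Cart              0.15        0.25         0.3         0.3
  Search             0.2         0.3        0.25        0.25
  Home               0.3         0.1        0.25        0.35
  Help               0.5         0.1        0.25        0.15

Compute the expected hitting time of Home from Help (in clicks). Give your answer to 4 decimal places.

Let t(s) be the expected number of clicks to first reach Home from state s, with t(Home) = 0. Conditioning on the first click:
t(Cart) = 1 + 0.15·t(Cart) + 0.25·t(Search) + 0.3·t(Help)
t(Search) = 1 + 0.2·t(Cart) + 0.3·t(Search) + 0.25·t(Help)
t(Help) = 1 + 0.5·t(Cart) + 0.1·t(Search) + 0.15·t(Help)
Solving: t(Cart) = 3.6197, t(Search) = 3.8032, t(Help) = 3.7531.
Expected clicks from Help to Home: 3.7531.

3.7531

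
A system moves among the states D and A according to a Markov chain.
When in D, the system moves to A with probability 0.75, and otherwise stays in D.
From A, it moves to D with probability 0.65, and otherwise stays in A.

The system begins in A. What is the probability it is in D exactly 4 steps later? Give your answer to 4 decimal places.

Propagate the distribution vector 4 steps from A.
After 0 steps: (0.0000, 1.0000)
After 1 step: (0.6500, 0.3500)
After 2 steps: (0.3900, 0.6100)
After 3 steps: (0.4940, 0.5060)
After 4 steps: (0.4524, 0.5476)
P(in D after 4 steps) = 0.4524

0.4524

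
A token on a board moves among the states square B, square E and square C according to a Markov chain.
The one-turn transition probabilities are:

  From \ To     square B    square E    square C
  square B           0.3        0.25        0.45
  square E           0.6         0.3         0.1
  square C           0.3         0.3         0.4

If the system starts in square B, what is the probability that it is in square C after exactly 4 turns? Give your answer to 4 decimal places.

0.3349

Propagate the distribution vector 4 turns from square B.
After 0 turns: (1.0000, 0.0000, 0.0000)
After 1 turn: (0.3000, 0.2500, 0.4500)
After 2 turns: (0.3750, 0.2850, 0.3400)
After 3 turns: (0.3855, 0.2813, 0.3333)
After 4 turns: (0.3844, 0.2807, 0.3349)
P(in square C after 4 turns) = 0.3349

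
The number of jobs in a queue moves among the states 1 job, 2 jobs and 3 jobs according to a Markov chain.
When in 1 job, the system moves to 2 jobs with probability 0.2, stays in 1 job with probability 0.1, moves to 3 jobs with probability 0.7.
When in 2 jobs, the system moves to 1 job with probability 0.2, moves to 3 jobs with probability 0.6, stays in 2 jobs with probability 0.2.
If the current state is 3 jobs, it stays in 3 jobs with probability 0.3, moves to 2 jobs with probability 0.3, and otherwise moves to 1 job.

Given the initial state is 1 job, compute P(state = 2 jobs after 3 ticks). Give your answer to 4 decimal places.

Propagate the distribution vector 3 ticks from 1 job.
After 0 ticks: (1.0000, 0.0000, 0.0000)
After 1 tick: (0.1000, 0.2000, 0.7000)
After 2 ticks: (0.3300, 0.2700, 0.4000)
After 3 ticks: (0.2470, 0.2400, 0.5130)
P(in 2 jobs after 3 ticks) = 0.2400

0.2400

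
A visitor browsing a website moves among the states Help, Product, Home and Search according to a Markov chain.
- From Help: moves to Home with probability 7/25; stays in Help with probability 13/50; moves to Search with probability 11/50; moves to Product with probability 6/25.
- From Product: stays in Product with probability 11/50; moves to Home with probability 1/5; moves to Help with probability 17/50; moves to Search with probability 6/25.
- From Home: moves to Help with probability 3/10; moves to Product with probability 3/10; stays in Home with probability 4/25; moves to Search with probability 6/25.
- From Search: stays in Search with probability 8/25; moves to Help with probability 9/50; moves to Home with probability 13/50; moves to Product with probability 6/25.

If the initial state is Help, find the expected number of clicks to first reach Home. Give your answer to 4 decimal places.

3.9035

Let t(s) be the expected number of clicks to first reach Home from state s, with t(Home) = 0. Conditioning on the first click:
t(Help) = 1 + 0.26·t(Help) + 0.24·t(Product) + 0.22·t(Search)
t(Product) = 1 + 0.34·t(Help) + 0.22·t(Product) + 0.24·t(Search)
t(Search) = 1 + 0.18·t(Help) + 0.24·t(Product) + 0.32·t(Search)
Solving: t(Help) = 3.9035, t(Product) = 4.2113, t(Search) = 3.9902.
Expected clicks from Help to Home: 3.9035.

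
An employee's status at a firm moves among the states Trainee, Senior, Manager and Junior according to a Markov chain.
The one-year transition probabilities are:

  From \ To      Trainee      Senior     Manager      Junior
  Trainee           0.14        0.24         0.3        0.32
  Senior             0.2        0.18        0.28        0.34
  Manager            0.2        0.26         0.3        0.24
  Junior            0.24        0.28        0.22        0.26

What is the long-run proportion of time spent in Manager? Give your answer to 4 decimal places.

Let the stationary distribution be π with π = πP and π_1 + π_2 + π_3 + π_4 = 1.
π_1 = 0.14·π_1 + 0.2·π_2 + 0.2·π_3 + 0.24·π_4
π_2 = 0.24·π_1 + 0.18·π_2 + 0.26·π_3 + 0.28·π_4
π_3 = 0.3·π_1 + 0.28·π_2 + 0.3·π_3 + 0.22·π_4
Solving with the normalization constraint gives π = (0.1995, 0.2423, 0.2723, 0.2859).
So the stationary probability of Manager is 0.2723.

0.2723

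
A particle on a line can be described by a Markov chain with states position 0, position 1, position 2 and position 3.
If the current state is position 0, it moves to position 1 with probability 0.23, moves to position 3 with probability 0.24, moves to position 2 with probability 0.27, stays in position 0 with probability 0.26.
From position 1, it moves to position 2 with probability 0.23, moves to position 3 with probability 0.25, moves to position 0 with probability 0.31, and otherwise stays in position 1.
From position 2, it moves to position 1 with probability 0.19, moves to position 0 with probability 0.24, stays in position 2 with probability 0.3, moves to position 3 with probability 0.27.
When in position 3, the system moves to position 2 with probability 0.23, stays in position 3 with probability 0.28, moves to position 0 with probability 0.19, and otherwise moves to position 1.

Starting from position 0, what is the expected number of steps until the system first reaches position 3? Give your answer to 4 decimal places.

Let t(s) be the expected number of steps to first reach position 3 from state s, with t(position 3) = 0. Conditioning on the first step:
t(position 0) = 1 + 0.26·t(position 0) + 0.23·t(position 1) + 0.27·t(position 2)
t(position 1) = 1 + 0.31·t(position 0) + 0.21·t(position 1) + 0.23·t(position 2)
t(position 2) = 1 + 0.24·t(position 0) + 0.19·t(position 1) + 0.3·t(position 2)
Solving: t(position 0) = 3.9963, t(position 1) = 3.9619, t(position 2) = 3.8741.
Expected steps from position 0 to position 3: 3.9963.

3.9963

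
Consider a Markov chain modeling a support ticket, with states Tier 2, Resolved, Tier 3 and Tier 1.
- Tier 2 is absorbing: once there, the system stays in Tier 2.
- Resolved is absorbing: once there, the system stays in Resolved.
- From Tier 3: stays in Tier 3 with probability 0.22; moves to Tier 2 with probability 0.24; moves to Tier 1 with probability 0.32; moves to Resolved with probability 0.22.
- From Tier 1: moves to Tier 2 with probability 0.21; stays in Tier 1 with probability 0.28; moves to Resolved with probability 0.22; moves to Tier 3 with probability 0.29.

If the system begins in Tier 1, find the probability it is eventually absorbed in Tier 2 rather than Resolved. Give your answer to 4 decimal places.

0.4979

Let h(s) be the probability of absorption at Tier 2 starting from transient state s. Then h(Tier 2) = 1 and h(Resolved) = 0. By first-step analysis:
h(Tier 3) = 0.24·1 + 0.22·0 + 0.22·h(Tier 3) + 0.32·h(Tier 1)
h(Tier 1) = 0.21·1 + 0.22·0 + 0.29·h(Tier 3) + 0.28·h(Tier 1)
Solving: h(Tier 3) = 0.5119, h(Tier 1) = 0.4979.
Starting from Tier 1, the probability is 0.4979.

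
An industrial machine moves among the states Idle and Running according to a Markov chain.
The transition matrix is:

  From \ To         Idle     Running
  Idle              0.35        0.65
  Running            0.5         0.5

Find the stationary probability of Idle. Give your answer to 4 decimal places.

Let the stationary distribution be π with π = πP and π_1 + π_2 = 1.
π_1 = 0.35·π_1 + 0.5·π_2
Solving with the normalization constraint gives π = (0.4348, 0.5652).
So the stationary probability of Idle is 0.4348.

0.4348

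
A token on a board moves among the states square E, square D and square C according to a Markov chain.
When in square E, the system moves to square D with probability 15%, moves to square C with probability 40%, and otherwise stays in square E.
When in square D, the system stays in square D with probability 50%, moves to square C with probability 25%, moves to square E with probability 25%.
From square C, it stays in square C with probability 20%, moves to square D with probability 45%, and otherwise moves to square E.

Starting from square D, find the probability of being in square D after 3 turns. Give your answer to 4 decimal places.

0.3725

Propagate the distribution vector 3 turns from square D.
After 0 turns: (0.0000, 1.0000, 0.0000)
After 1 turn: (0.2500, 0.5000, 0.2500)
After 2 turns: (0.3250, 0.4000, 0.2750)
After 3 turns: (0.3425, 0.3725, 0.2850)
P(in square D after 3 turns) = 0.3725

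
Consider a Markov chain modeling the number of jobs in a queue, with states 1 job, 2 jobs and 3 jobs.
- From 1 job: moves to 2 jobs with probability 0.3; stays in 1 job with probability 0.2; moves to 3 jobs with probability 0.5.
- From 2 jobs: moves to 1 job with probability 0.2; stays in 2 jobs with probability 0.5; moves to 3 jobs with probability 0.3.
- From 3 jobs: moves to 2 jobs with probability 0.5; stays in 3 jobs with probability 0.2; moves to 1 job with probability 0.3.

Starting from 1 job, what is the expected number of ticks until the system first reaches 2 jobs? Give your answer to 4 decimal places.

2.6531

Let t(s) be the expected number of ticks to first reach 2 jobs from state s, with t(2 jobs) = 0. Conditioning on the first tick:
t(1 job) = 1 + 0.2·t(1 job) + 0.5·t(3 jobs)
t(3 jobs) = 1 + 0.3·t(1 job) + 0.2·t(3 jobs)
Solving: t(1 job) = 2.6531, t(3 jobs) = 2.2449.
Expected ticks from 1 job to 2 jobs: 2.6531.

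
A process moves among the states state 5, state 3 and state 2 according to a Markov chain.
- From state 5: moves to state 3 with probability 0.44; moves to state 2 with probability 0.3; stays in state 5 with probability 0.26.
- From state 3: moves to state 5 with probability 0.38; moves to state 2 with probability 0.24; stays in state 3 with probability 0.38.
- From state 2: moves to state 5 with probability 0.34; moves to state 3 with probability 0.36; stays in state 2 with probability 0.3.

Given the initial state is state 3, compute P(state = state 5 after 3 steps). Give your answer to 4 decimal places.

0.3299

Propagate the distribution vector 3 steps from state 3.
After 0 steps: (0.0000, 1.0000, 0.0000)
After 1 step: (0.3800, 0.3800, 0.2400)
After 2 steps: (0.3248, 0.3980, 0.2772)
After 3 steps: (0.3299, 0.3939, 0.2761)
P(in state 5 after 3 steps) = 0.3299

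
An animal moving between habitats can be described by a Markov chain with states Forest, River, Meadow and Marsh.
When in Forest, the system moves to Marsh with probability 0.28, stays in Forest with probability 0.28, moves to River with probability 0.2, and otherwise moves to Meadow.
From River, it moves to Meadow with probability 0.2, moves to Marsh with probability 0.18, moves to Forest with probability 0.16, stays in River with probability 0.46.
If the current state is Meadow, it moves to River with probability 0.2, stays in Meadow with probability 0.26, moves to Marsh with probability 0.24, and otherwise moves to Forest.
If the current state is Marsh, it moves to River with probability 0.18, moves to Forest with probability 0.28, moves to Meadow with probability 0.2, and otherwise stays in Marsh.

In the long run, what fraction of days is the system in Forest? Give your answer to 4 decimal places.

0.2529

Let the stationary distribution be π with π = πP and π_1 + π_2 + π_3 + π_4 = 1.
π_1 = 0.28·π_1 + 0.16·π_2 + 0.3·π_3 + 0.28·π_4
π_2 = 0.2·π_1 + 0.46·π_2 + 0.2·π_3 + 0.18·π_4
π_3 = 0.24·π_1 + 0.2·π_2 + 0.26·π_3 + 0.2·π_4
Solving with the normalization constraint gives π = (0.2529, 0.2632, 0.2235, 0.2604).
So the stationary probability of Forest is 0.2529.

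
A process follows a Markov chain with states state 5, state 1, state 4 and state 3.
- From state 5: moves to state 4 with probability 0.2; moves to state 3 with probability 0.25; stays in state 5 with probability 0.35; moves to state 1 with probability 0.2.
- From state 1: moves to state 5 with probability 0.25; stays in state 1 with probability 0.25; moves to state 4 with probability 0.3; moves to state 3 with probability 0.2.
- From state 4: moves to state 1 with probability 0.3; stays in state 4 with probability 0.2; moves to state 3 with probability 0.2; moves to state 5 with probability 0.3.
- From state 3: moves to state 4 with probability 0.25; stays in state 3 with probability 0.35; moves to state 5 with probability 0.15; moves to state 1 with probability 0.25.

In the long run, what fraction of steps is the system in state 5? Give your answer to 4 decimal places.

0.2631

Let the stationary distribution be π with π = πP and π_1 + π_2 + π_3 + π_4 = 1.
π_1 = 0.35·π_1 + 0.25·π_2 + 0.3·π_3 + 0.15·π_4
π_2 = 0.2·π_1 + 0.25·π_2 + 0.3·π_3 + 0.25·π_4
π_3 = 0.2·π_1 + 0.3·π_2 + 0.2·π_3 + 0.25·π_4
Solving with the normalization constraint gives π = (0.2631, 0.2487, 0.2374, 0.2508).
So the stationary probability of state 5 is 0.2631.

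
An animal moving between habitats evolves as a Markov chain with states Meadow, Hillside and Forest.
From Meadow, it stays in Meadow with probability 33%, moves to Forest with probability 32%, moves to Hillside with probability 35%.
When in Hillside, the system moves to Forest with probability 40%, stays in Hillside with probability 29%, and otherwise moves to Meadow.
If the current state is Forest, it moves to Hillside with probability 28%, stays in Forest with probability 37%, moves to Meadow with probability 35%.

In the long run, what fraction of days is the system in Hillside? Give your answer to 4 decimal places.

Let the stationary distribution be π with π = πP and π_1 + π_2 + π_3 = 1.
π_1 = 0.33·π_1 + 0.31·π_2 + 0.35·π_3
π_2 = 0.35·π_1 + 0.29·π_2 + 0.28·π_3
Solving with the normalization constraint gives π = (0.3311, 0.3062, 0.3626).
So the stationary probability of Hillside is 0.3062.

0.3062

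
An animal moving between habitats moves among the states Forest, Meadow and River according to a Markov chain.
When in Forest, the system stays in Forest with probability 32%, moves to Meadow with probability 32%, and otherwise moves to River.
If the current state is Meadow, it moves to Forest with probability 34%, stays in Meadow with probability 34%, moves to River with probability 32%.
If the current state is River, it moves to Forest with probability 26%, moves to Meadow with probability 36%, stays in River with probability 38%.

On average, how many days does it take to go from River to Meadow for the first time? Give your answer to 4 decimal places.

Let t(s) be the expected number of days to first reach Meadow from state s, with t(Meadow) = 0. Conditioning on the first day:
t(Forest) = 1 + 0.32·t(Forest) + 0.36·t(River)
t(River) = 1 + 0.26·t(Forest) + 0.38·t(River)
Solving: t(Forest) = 2.9878, t(River) = 2.8659.
Expected days from River to Meadow: 2.8659.

2.8659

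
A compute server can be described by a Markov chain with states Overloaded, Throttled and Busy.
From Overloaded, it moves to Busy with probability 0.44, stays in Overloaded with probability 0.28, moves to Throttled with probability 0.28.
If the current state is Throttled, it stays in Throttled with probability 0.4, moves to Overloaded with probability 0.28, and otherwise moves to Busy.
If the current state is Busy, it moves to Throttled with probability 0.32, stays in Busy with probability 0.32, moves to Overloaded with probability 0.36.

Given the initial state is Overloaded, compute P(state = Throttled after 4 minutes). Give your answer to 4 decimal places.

0.3344

Propagate the distribution vector 4 minutes from Overloaded.
After 0 minutes: (1.0000, 0.0000, 0.0000)
After 1 minute: (0.2800, 0.2800, 0.4400)
After 2 minutes: (0.3152, 0.3312, 0.3536)
After 3 minutes: (0.3083, 0.3339, 0.3578)
After 4 minutes: (0.3086, 0.3344, 0.3570)
P(in Throttled after 4 minutes) = 0.3344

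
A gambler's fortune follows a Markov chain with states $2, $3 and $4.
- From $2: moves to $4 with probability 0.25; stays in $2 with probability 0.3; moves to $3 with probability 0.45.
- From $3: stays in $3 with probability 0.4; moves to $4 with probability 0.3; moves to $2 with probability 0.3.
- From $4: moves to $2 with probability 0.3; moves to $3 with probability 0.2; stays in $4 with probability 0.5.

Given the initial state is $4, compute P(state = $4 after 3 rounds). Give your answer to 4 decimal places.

Propagate the distribution vector 3 rounds from $4.
After 0 rounds: (0.0000, 0.0000, 1.0000)
After 1 round: (0.3000, 0.2000, 0.5000)
After 2 rounds: (0.3000, 0.3150, 0.3850)
After 3 rounds: (0.3000, 0.3380, 0.3620)
P(in $4 after 3 rounds) = 0.3620

0.3620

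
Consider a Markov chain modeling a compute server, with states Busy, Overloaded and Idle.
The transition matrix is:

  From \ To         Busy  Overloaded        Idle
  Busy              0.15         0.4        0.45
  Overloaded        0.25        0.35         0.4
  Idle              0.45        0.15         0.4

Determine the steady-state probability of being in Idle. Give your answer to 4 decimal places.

0.4151

Let the stationary distribution be π with π = πP and π_1 + π_2 + π_3 = 1.
π_1 = 0.15·π_1 + 0.25·π_2 + 0.45·π_3
π_2 = 0.4·π_1 + 0.35·π_2 + 0.15·π_3
Solving with the normalization constraint gives π = (0.3028, 0.2821, 0.4151).
So the stationary probability of Idle is 0.4151.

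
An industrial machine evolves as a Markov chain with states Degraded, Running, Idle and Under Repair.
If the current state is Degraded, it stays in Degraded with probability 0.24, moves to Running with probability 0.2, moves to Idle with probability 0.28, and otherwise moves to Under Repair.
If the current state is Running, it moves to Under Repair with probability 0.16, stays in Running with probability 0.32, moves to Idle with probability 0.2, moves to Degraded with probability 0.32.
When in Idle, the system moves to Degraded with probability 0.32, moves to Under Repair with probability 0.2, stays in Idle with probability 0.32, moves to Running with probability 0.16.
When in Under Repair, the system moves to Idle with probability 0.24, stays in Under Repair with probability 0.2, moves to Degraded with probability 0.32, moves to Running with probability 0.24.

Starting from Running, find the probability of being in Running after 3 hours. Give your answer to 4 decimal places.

Propagate the distribution vector 3 hours from Running.
After 0 hours: (0.0000, 1.0000, 0.0000, 0.0000)
After 1 hour: (0.3200, 0.3200, 0.2000, 0.1600)
After 2 hours: (0.2944, 0.2368, 0.2560, 0.2128)
After 3 hours: (0.2964, 0.2267, 0.2628, 0.2141)
P(in Running after 3 hours) = 0.2267

0.2267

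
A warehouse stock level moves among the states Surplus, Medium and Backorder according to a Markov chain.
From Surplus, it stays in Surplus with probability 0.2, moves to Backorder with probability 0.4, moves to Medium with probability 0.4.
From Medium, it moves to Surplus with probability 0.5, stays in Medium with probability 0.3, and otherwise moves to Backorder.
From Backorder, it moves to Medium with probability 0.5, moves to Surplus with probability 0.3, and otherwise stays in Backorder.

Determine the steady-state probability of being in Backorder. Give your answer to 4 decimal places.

Let the stationary distribution be π with π = πP and π_1 + π_2 + π_3 = 1.
π_1 = 0.2·π_1 + 0.5·π_2 + 0.3·π_3
π_2 = 0.4·π_1 + 0.3·π_2 + 0.5·π_3
Solving with the normalization constraint gives π = (0.3433, 0.3881, 0.2687).
So the stationary probability of Backorder is 0.2687.

0.2687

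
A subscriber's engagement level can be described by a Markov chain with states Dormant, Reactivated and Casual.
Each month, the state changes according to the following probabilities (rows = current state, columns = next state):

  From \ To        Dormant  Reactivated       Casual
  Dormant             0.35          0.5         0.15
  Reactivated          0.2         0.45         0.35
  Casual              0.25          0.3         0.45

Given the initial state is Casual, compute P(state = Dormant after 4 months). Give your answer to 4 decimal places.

Propagate the distribution vector 4 months from Casual.
After 0 months: (0.0000, 0.0000, 1.0000)
After 1 month: (0.2500, 0.3000, 0.4500)
After 2 months: (0.2600, 0.3950, 0.3450)
After 3 months: (0.2563, 0.4113, 0.3325)
After 4 months: (0.2551, 0.4129, 0.3320)
P(in Dormant after 4 months) = 0.2551

0.2551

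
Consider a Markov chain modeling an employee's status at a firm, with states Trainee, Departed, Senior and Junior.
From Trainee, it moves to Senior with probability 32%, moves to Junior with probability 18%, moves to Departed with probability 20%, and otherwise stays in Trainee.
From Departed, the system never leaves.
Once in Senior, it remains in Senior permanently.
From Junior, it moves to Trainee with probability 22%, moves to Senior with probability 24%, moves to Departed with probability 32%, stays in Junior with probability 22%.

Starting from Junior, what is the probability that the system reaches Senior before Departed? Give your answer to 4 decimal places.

0.4708

Let h(s) be the probability of absorption at Senior starting from transient state s. Then h(Senior) = 1 and h(Departed) = 0. By first-step analysis:
h(Trainee) = 0.3·h(Trainee) + 0.2·0 + 0.32·1 + 0.18·h(Junior)
h(Junior) = 0.22·h(Trainee) + 0.32·0 + 0.24·1 + 0.22·h(Junior)
Solving: h(Trainee) = 0.5782, h(Junior) = 0.4708.
Starting from Junior, the probability is 0.4708.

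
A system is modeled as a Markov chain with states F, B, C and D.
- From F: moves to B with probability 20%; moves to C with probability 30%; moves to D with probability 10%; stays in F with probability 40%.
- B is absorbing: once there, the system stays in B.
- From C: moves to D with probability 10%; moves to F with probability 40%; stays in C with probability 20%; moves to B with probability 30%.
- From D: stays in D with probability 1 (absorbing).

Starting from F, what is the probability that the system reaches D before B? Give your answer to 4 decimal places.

0.3056

Let h(s) be the probability of absorption at D starting from transient state s. Then h(D) = 1 and h(B) = 0. By first-step analysis:
h(F) = 0.4·h(F) + 0.2·0 + 0.3·h(C) + 0.1·1
h(C) = 0.4·h(F) + 0.3·0 + 0.2·h(C) + 0.1·1
Solving: h(F) = 0.3056, h(C) = 0.2778.
Starting from F, the probability is 0.3056.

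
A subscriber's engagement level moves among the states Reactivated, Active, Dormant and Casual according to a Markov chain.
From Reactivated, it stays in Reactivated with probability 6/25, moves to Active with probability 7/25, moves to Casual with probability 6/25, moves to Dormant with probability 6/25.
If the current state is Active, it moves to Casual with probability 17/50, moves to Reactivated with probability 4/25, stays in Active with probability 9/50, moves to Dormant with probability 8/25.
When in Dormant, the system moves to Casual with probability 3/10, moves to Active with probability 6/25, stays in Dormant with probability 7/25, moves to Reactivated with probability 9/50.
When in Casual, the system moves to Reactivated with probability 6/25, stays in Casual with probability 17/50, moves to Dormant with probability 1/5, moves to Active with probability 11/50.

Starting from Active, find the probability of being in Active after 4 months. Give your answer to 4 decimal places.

0.2284

Propagate the distribution vector 4 months from Active.
After 0 months: (0.0000, 1.0000, 0.0000, 0.0000)
After 1 month: (0.1600, 0.1800, 0.3200, 0.3400)
After 2 months: (0.2064, 0.2288, 0.2536, 0.3112)
After 3 months: (0.2065, 0.2283, 0.2560, 0.3092)
After 4 months: (0.2064, 0.2284, 0.2561, 0.3091)
P(in Active after 4 months) = 0.2284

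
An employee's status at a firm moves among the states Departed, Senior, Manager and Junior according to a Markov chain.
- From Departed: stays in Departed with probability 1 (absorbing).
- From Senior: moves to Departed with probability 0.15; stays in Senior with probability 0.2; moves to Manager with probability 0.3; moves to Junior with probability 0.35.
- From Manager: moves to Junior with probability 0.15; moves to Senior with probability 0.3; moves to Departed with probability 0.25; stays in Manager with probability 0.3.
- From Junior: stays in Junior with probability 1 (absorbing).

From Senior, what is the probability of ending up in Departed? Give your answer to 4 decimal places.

0.3830

Let h(s) be the probability of absorption at Departed starting from transient state s. Then h(Departed) = 1 and h(Junior) = 0. By first-step analysis:
h(Senior) = 0.15·1 + 0.2·h(Senior) + 0.3·h(Manager) + 0.35·0
h(Manager) = 0.25·1 + 0.3·h(Senior) + 0.3·h(Manager) + 0.15·0
Solving: h(Senior) = 0.3830, h(Manager) = 0.5213.
Starting from Senior, the probability is 0.3830.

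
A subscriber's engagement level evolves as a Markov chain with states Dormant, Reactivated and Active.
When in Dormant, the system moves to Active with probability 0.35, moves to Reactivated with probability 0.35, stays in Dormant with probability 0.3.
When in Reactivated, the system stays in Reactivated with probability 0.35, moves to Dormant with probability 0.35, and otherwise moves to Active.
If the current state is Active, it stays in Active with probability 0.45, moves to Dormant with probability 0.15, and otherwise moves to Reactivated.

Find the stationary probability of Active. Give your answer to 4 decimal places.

0.3684

Let the stationary distribution be π with π = πP and π_1 + π_2 + π_3 = 1.
π_1 = 0.3·π_1 + 0.35·π_2 + 0.15·π_3
π_2 = 0.35·π_1 + 0.35·π_2 + 0.4·π_3
Solving with the normalization constraint gives π = (0.2632, 0.3684, 0.3684).
So the stationary probability of Active is 0.3684.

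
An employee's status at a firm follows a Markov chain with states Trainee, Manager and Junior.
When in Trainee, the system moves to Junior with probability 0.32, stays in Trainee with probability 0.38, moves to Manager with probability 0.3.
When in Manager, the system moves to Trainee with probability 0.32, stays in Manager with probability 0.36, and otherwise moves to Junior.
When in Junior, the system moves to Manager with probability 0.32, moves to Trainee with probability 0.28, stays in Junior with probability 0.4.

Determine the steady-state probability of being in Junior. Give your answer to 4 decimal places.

Let the stationary distribution be π with π = πP and π_1 + π_2 + π_3 = 1.
π_1 = 0.38·π_1 + 0.32·π_2 + 0.28·π_3
π_2 = 0.3·π_1 + 0.36·π_2 + 0.32·π_3
Solving with the normalization constraint gives π = (0.3256, 0.3265, 0.3478).
So the stationary probability of Junior is 0.3478.

0.3478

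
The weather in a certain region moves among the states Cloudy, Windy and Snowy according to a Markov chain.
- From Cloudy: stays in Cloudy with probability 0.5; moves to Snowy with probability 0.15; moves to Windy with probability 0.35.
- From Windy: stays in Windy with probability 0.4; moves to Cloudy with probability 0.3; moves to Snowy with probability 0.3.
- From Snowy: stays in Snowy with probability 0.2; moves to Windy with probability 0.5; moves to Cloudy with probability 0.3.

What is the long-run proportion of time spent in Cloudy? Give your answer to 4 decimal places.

0.3750

Let the stationary distribution be π with π = πP and π_1 + π_2 + π_3 = 1.
π_1 = 0.5·π_1 + 0.3·π_2 + 0.3·π_3
π_2 = 0.35·π_1 + 0.4·π_2 + 0.5·π_3
Solving with the normalization constraint gives π = (0.3750, 0.4034, 0.2216).
So the stationary probability of Cloudy is 0.3750.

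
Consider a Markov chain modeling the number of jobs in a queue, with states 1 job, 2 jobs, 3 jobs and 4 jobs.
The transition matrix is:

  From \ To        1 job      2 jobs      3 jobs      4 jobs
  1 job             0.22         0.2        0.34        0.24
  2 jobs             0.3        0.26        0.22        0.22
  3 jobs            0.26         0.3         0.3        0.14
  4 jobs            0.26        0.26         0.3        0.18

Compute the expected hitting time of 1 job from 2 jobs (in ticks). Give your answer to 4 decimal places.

Let t(s) be the expected number of ticks to first reach 1 job from state s, with t(1 job) = 0. Conditioning on the first tick:
t(2 jobs) = 1 + 0.26·t(2 jobs) + 0.22·t(3 jobs) + 0.22·t(4 jobs)
t(3 jobs) = 1 + 0.3·t(2 jobs) + 0.3·t(3 jobs) + 0.14·t(4 jobs)
t(4 jobs) = 1 + 0.26·t(2 jobs) + 0.3·t(3 jobs) + 0.18·t(4 jobs)
Solving: t(2 jobs) = 3.5449, t(3 jobs) = 3.6863, t(4 jobs) = 3.6921.
Expected ticks from 2 jobs to 1 job: 3.5449.

3.5449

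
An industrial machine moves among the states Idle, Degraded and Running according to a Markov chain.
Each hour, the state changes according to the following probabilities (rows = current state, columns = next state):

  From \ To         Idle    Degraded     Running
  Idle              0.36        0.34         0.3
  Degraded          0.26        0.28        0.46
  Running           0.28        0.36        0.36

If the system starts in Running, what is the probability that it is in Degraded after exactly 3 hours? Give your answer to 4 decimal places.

Propagate the distribution vector 3 hours from Running.
After 0 hours: (0.0000, 0.0000, 1.0000)
After 1 hour: (0.2800, 0.3600, 0.3600)
After 2 hours: (0.2952, 0.3256, 0.3792)
After 3 hours: (0.2971, 0.3280, 0.3748)
P(in Degraded after 3 hours) = 0.3280

0.3280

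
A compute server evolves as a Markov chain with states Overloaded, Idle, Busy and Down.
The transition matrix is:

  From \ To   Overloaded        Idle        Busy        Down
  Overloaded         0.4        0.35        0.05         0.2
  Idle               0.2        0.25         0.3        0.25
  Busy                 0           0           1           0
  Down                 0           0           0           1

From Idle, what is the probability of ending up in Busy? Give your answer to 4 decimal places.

0.5000

Let h(s) be the probability of absorption at Busy starting from transient state s. Then h(Busy) = 1 and h(Down) = 0. By first-step analysis:
h(Overloaded) = 0.4·h(Overloaded) + 0.35·h(Idle) + 0.05·1 + 0.2·0
h(Idle) = 0.2·h(Overloaded) + 0.25·h(Idle) + 0.3·1 + 0.25·0
Solving: h(Overloaded) = 0.3750, h(Idle) = 0.5000.
Starting from Idle, the probability is 0.5000.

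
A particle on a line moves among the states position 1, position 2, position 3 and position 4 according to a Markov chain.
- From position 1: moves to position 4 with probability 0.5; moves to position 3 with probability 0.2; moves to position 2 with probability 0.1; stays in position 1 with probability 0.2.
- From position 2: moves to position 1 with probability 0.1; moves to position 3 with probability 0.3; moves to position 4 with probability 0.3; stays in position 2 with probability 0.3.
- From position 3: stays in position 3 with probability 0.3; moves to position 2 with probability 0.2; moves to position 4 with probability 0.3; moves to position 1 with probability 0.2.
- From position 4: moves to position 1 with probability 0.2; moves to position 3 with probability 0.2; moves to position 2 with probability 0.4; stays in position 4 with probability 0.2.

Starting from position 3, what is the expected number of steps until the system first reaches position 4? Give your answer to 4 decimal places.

Let t(s) be the expected number of steps to first reach position 4 from state s, with t(position 4) = 0. Conditioning on the first step:
t(position 1) = 1 + 0.2·t(position 1) + 0.1·t(position 2) + 0.2·t(position 3)
t(position 2) = 1 + 0.1·t(position 1) + 0.3·t(position 2) + 0.3·t(position 3)
t(position 3) = 1 + 0.2·t(position 1) + 0.2·t(position 2) + 0.3·t(position 3)
Solving: t(position 1) = 2.3746, t(position 2) = 3.0435, t(position 3) = 2.9766.
Expected steps from position 3 to position 4: 2.9766.

2.9766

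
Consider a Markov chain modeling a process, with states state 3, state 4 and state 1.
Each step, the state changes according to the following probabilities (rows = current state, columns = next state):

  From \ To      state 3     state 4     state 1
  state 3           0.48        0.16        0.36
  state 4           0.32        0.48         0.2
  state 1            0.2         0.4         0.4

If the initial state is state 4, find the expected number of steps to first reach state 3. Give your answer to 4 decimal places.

Let t(s) be the expected number of steps to first reach state 3 from state s, with t(state 3) = 0. Conditioning on the first step:
t(state 4) = 1 + 0.48·t(state 4) + 0.2·t(state 1)
t(state 1) = 1 + 0.4·t(state 4) + 0.4·t(state 1)
Solving: t(state 4) = 3.4483, t(state 1) = 3.9655.
Expected steps from state 4 to state 3: 3.4483.

3.4483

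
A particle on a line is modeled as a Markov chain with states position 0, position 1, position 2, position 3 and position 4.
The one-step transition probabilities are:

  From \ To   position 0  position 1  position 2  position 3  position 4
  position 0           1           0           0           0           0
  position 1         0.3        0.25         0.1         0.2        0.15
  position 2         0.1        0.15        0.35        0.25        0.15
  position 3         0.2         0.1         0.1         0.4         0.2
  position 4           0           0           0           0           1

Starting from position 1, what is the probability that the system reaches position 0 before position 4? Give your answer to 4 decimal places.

0.6030

Let h(s) be the probability of absorption at position 0 starting from transient state s. Then h(position 0) = 1 and h(position 4) = 0. By first-step analysis:
h(position 1) = 0.3·1 + 0.25·h(position 1) + 0.1·h(position 2) + 0.2·h(position 3) + 0.15·0
h(position 2) = 0.1·1 + 0.15·h(position 1) + 0.35·h(position 2) + 0.25·h(position 3) + 0.15·0
h(position 3) = 0.2·1 + 0.1·h(position 1) + 0.1·h(position 2) + 0.4·h(position 3) + 0.2·0
Solving: h(position 1) = 0.6030, h(position 2) = 0.4914, h(position 3) = 0.5157.
Starting from position 1, the probability is 0.6030.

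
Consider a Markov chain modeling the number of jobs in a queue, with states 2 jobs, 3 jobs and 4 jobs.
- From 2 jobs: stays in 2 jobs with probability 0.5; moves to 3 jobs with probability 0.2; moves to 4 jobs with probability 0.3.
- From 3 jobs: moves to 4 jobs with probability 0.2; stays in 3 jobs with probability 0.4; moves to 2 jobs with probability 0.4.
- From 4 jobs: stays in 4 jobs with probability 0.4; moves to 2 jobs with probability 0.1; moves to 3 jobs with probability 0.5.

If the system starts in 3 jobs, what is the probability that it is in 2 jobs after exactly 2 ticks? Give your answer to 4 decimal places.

Sum over the intermediate state after 1 tick:
P = P(3 jobs→2 jobs)·P(2 jobs→2 jobs) + P(3 jobs→3 jobs)·P(3 jobs→2 jobs) + P(3 jobs→4 jobs)·P(4 jobs→2 jobs)
  = 0.4×0.5 + 0.4×0.4 + 0.2×0.1
  = 0.2000 + 0.1600 + 0.0200 = 0.3800

0.3800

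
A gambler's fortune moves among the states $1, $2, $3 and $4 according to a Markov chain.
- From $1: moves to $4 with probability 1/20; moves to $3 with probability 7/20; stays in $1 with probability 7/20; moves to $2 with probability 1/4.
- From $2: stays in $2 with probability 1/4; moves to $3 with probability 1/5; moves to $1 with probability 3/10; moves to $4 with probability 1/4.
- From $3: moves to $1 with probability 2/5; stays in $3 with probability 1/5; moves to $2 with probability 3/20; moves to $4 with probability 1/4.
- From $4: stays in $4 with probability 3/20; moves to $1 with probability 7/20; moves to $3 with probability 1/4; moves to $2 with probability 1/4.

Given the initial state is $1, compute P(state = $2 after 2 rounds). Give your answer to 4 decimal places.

0.2150

Propagate the distribution vector 2 rounds from $1.
After 0 rounds: (1.0000, 0.0000, 0.0000, 0.0000)
After 1 round: (0.3500, 0.2500, 0.3500, 0.0500)
After 2 rounds: (0.3550, 0.2150, 0.2550, 0.1750)
P(in $2 after 2 rounds) = 0.2150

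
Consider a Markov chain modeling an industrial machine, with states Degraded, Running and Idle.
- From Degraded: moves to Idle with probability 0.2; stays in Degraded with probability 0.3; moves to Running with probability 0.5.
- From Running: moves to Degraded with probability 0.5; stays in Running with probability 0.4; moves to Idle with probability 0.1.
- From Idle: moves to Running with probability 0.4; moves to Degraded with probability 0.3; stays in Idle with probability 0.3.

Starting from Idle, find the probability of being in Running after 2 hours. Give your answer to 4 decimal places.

Sum over the intermediate state after 1 hour:
P = P(Idle→Degraded)·P(Degraded→Running) + P(Idle→Running)·P(Running→Running) + P(Idle→Idle)·P(Idle→Running)
  = 0.3×0.5 + 0.4×0.4 + 0.3×0.4
  = 0.1500 + 0.1600 + 0.1200 = 0.4300

0.4300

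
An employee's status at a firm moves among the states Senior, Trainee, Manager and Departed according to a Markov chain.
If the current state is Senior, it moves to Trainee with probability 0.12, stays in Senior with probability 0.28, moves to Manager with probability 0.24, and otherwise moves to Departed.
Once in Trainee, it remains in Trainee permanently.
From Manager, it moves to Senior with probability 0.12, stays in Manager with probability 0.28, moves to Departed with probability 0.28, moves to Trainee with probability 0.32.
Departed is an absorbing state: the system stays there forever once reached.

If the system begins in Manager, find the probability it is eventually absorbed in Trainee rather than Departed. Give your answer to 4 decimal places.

0.5000

Let h(s) be the probability of absorption at Trainee starting from transient state s. Then h(Trainee) = 1 and h(Departed) = 0. By first-step analysis:
h(Senior) = 0.28·h(Senior) + 0.12·1 + 0.24·h(Manager) + 0.36·0
h(Manager) = 0.12·h(Senior) + 0.32·1 + 0.28·h(Manager) + 0.28·0
Solving: h(Senior) = 0.3333, h(Manager) = 0.5000.
Starting from Manager, the probability is 0.5000.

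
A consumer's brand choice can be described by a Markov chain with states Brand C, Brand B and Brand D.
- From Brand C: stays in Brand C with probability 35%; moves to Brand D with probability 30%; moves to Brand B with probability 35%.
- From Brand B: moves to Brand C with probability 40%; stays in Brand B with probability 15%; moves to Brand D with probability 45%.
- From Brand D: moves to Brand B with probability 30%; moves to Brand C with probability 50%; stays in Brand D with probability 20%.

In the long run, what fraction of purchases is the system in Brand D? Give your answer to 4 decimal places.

Let the stationary distribution be π with π = πP and π_1 + π_2 + π_3 = 1.
π_1 = 0.35·π_1 + 0.4·π_2 + 0.5·π_3
π_2 = 0.35·π_1 + 0.15·π_2 + 0.3·π_3
Solving with the normalization constraint gives π = (0.4105, 0.2787, 0.3107).
So the stationary probability of Brand D is 0.3107.

0.3107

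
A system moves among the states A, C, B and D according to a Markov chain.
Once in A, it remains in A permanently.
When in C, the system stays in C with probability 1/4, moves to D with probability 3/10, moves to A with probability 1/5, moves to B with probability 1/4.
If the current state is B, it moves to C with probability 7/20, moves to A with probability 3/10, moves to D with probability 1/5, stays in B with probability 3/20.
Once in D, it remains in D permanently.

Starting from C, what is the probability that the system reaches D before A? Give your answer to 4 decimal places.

0.5545

Let h(s) be the probability of absorption at D starting from transient state s. Then h(D) = 1 and h(A) = 0. By first-step analysis:
h(C) = 0.2·0 + 0.25·h(C) + 0.25·h(B) + 0.3·1
h(B) = 0.3·0 + 0.35·h(C) + 0.15·h(B) + 0.2·1
Solving: h(C) = 0.5545, h(B) = 0.4636.
Starting from C, the probability is 0.5545.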